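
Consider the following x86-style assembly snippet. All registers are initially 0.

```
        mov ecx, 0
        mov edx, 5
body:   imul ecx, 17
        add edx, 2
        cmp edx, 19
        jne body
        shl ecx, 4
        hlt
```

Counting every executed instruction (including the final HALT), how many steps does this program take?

after mov ecx, 0: ecx=0
after mov edx, 5: edx=5
after imul ecx, 17: ecx=0*17=0
after add edx, 2: edx=5+2=7
cmp edx, 19  (cmp 7,19)
jne body: taken
after imul ecx, 17: ecx=0*17=0
after add edx, 2: edx=7+2=9
cmp edx, 19  (cmp 9,19)
jne body: taken
after imul ecx, 17: ecx=0*17=0
after add edx, 2: edx=9+2=11
cmp edx, 19  (cmp 11,19)
jne body: taken
after imul ecx, 17: ecx=0*17=0
after add edx, 2: edx=11+2=13
cmp edx, 19  (cmp 13,19)
jne body: taken
after imul ecx, 17: ecx=0*17=0
after add edx, 2: edx=13+2=15
cmp edx, 19  (cmp 15,19)
jne body: taken
after imul ecx, 17: ecx=0*17=0
after add edx, 2: edx=15+2=17
cmp edx, 19  (cmp 17,19)
jne body: taken
after imul ecx, 17: ecx=0*17=0
after add edx, 2: edx=17+2=19
cmp edx, 19  (cmp 19,19)
jne body: not taken
after shl ecx, 4: ecx=0<<4=0
halt.
Total executed instructions: 32.

32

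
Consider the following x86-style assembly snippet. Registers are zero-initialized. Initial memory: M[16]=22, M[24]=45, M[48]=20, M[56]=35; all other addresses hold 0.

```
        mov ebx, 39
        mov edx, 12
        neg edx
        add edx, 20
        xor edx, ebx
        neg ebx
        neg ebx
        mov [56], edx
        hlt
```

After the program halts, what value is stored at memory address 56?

after mov ebx, 39: ebx=39
after mov edx, 12: edx=12
after neg edx: edx=-(12)=-12
after add edx, 20: edx=(-12)+20=8
after xor edx, ebx: edx=8^39=47
after neg ebx: ebx=-(39)=-39
after neg ebx: ebx=-(-39)=39
mov [56], edx → M[56]=47
halt.

47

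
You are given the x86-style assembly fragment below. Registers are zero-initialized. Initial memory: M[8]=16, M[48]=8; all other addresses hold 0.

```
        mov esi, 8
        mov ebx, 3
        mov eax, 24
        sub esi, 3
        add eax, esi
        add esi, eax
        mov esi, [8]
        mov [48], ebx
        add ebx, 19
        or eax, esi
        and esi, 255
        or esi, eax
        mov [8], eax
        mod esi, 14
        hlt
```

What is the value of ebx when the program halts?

22

esi=8
ebx=3
eax=24
esi=8-3=5
eax=24+5=29
esi=5+29=34
esi=M[8]=16
mov [48], ebx → M[48]=3
ebx=3+19=22
eax=29|16=29
esi=16&255=16
esi=16|29=29
mov [8], eax → M[8]=29
esi=29%14=1
halt.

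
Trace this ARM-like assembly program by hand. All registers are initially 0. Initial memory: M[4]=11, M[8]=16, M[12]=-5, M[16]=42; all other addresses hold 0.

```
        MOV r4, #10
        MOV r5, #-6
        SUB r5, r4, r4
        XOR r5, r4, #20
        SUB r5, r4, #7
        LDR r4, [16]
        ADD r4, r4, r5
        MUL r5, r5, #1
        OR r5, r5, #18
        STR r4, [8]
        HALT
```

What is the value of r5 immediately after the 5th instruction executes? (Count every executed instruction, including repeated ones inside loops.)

r4=10
r5=-6
r5=10-10=0
r5=10^20=30
r5=10-7=3
After step 5: r5 = 3.

3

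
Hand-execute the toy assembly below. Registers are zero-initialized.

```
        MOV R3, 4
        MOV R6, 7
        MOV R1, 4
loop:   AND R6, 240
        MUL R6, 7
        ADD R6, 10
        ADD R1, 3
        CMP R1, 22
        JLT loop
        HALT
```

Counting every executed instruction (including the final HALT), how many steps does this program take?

after MOV R3, 4: R3=4
after MOV R6, 7: R6=7
after MOV R1, 4: R1=4
after AND R6, 240: R6=7&240=0
after MUL R6, 7: R6=0*7=0
after ADD R6, 10: R6=0+10=10
after ADD R1, 3: R1=4+3=7
CMP R1, 22  (cmp 7,22)
JLT loop: taken
after AND R6, 240: R6=10&240=0
after MUL R6, 7: R6=0*7=0
after ADD R6, 10: R6=0+10=10
after ADD R1, 3: R1=7+3=10
CMP R1, 22  (cmp 10,22)
JLT loop: taken
after AND R6, 240: R6=10&240=0
after MUL R6, 7: R6=0*7=0
after ADD R6, 10: R6=0+10=10
after ADD R1, 3: R1=10+3=13
CMP R1, 22  (cmp 13,22)
JLT loop: taken
after AND R6, 240: R6=10&240=0
after MUL R6, 7: R6=0*7=0
after ADD R6, 10: R6=0+10=10
after ADD R1, 3: R1=13+3=16
CMP R1, 22  (cmp 16,22)
JLT loop: taken
after AND R6, 240: R6=10&240=0
after MUL R6, 7: R6=0*7=0
after ADD R6, 10: R6=0+10=10
after ADD R1, 3: R1=16+3=19
CMP R1, 22  (cmp 19,22)
JLT loop: taken
after AND R6, 240: R6=10&240=0
after MUL R6, 7: R6=0*7=0
after ADD R6, 10: R6=0+10=10
after ADD R1, 3: R1=19+3=22
CMP R1, 22  (cmp 22,22)
JLT loop: not taken
halt.
Total executed instructions: 40.

40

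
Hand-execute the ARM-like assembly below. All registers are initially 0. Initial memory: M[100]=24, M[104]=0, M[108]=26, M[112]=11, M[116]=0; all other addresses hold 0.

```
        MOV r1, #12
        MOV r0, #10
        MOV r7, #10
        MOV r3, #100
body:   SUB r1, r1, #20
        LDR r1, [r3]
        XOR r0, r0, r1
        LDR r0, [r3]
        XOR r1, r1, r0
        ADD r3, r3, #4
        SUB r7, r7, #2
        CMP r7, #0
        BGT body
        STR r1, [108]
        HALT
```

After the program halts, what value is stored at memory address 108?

0

MOV r1, #12 → r1=12
MOV r0, #10 → r0=10
MOV r7, #10 → r7=10
MOV r3, #100 → r3=100
SUB r1, r1, #20 → r1=12-20=-8
LDR r1, [r3] → r1=M[100]=24
XOR r0, r0, r1 → r0=10^24=18
LDR r0, [r3] → r0=M[100]=24
XOR r1, r1, r0 → r1=24^24=0
ADD r3, r3, #4 → r3=100+4=104
SUB r7, r7, #2 → r7=10-2=8
CMP r7, #0  (cmp 8,0)
BGT body: taken
SUB r1, r1, #20 → r1=0-20=-20
LDR r1, [r3] → r1=M[104]=0
XOR r0, r0, r1 → r0=24^0=24
LDR r0, [r3] → r0=M[104]=0
XOR r1, r1, r0 → r1=0^0=0
ADD r3, r3, #4 → r3=104+4=108
SUB r7, r7, #2 → r7=8-2=6
CMP r7, #0  (cmp 6,0)
BGT body: taken
SUB r1, r1, #20 → r1=0-20=-20
LDR r1, [r3] → r1=M[108]=26
XOR r0, r0, r1 → r0=0^26=26
LDR r0, [r3] → r0=M[108]=26
XOR r1, r1, r0 → r1=26^26=0
ADD r3, r3, #4 → r3=108+4=112
SUB r7, r7, #2 → r7=6-2=4
CMP r7, #0  (cmp 4,0)
BGT body: taken
SUB r1, r1, #20 → r1=0-20=-20
LDR r1, [r3] → r1=M[112]=11
XOR r0, r0, r1 → r0=26^11=17
LDR r0, [r3] → r0=M[112]=11
XOR r1, r1, r0 → r1=11^11=0
ADD r3, r3, #4 → r3=112+4=116
SUB r7, r7, #2 → r7=4-2=2
CMP r7, #0  (cmp 2,0)
BGT body: taken
SUB r1, r1, #20 → r1=0-20=-20
LDR r1, [r3] → r1=M[116]=0
XOR r0, r0, r1 → r0=11^0=11
LDR r0, [r3] → r0=M[116]=0
XOR r1, r1, r0 → r1=0^0=0
ADD r3, r3, #4 → r3=116+4=120
SUB r7, r7, #2 → r7=2-2=0
CMP r7, #0  (cmp 0,0)
BGT body: not taken
STR r1, [108] → M[108]=0
halt.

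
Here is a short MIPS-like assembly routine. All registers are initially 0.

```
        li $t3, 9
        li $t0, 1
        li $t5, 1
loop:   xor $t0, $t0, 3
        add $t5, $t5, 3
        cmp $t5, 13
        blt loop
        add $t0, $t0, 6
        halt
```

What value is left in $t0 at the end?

after li $t3, 9: $t3=9
after li $t0, 1: $t0=1
after li $t5, 1: $t5=1
after xor $t0, $t0, 3: $t0=1^3=2
after add $t5, $t5, 3: $t5=1+3=4
cmp $t5, 13  (cmp 4,13)
blt loop: taken
after xor $t0, $t0, 3: $t0=2^3=1
after add $t5, $t5, 3: $t5=4+3=7
cmp $t5, 13  (cmp 7,13)
blt loop: taken
after xor $t0, $t0, 3: $t0=1^3=2
after add $t5, $t5, 3: $t5=7+3=10
cmp $t5, 13  (cmp 10,13)
blt loop: taken
after xor $t0, $t0, 3: $t0=2^3=1
after add $t5, $t5, 3: $t5=10+3=13
cmp $t5, 13  (cmp 13,13)
blt loop: not taken
after add $t0, $t0, 6: $t0=1+6=7
halt.

7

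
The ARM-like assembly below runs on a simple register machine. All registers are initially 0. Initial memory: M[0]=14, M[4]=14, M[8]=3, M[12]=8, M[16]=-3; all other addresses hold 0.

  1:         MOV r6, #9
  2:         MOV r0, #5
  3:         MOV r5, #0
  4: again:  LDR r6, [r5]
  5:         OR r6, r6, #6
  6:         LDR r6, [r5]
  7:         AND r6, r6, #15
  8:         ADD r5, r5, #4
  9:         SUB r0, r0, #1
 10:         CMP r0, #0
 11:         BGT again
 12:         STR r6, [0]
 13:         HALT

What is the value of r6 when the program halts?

MOV r6, #9 → r6=9
MOV r0, #5 → r0=5
MOV r5, #0 → r5=0
LDR r6, [r5] → r6=M[0]=14
OR r6, r6, #6 → r6=14|6=14
LDR r6, [r5] → r6=M[0]=14
AND r6, r6, #15 → r6=14&15=14
ADD r5, r5, #4 → r5=0+4=4
SUB r0, r0, #1 → r0=5-1=4
CMP r0, #0  (cmp 4,0)
BGT again: taken
LDR r6, [r5] → r6=M[4]=14
OR r6, r6, #6 → r6=14|6=14
LDR r6, [r5] → r6=M[4]=14
AND r6, r6, #15 → r6=14&15=14
ADD r5, r5, #4 → r5=4+4=8
SUB r0, r0, #1 → r0=4-1=3
CMP r0, #0  (cmp 3,0)
BGT again: taken
LDR r6, [r5] → r6=M[8]=3
OR r6, r6, #6 → r6=3|6=7
LDR r6, [r5] → r6=M[8]=3
AND r6, r6, #15 → r6=3&15=3
ADD r5, r5, #4 → r5=8+4=12
SUB r0, r0, #1 → r0=3-1=2
CMP r0, #0  (cmp 2,0)
BGT again: taken
LDR r6, [r5] → r6=M[12]=8
OR r6, r6, #6 → r6=8|6=14
LDR r6, [r5] → r6=M[12]=8
AND r6, r6, #15 → r6=8&15=8
ADD r5, r5, #4 → r5=12+4=16
SUB r0, r0, #1 → r0=2-1=1
CMP r0, #0  (cmp 1,0)
BGT again: taken
LDR r6, [r5] → r6=M[16]=-3
OR r6, r6, #6 → r6=(-3)|6=-1
LDR r6, [r5] → r6=M[16]=-3
AND r6, r6, #15 → r6=(-3)&15=13
ADD r5, r5, #4 → r5=16+4=20
SUB r0, r0, #1 → r0=1-1=0
CMP r0, #0  (cmp 0,0)
BGT again: not taken
STR r6, [0] → M[0]=13
halt.

13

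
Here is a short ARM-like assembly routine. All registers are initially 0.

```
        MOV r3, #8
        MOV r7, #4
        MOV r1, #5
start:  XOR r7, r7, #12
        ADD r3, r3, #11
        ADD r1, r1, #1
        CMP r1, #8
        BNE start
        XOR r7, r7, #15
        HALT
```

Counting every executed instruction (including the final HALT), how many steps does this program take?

20

r3=8
r7=4
r1=5
r7=4^12=8
r3=8+11=19
r1=5+1=6
CMP r1, #8  (cmp 6,8)
BNE start: taken
r7=8^12=4
r3=19+11=30
r1=6+1=7
CMP r1, #8  (cmp 7,8)
BNE start: taken
r7=4^12=8
r3=30+11=41
r1=7+1=8
CMP r1, #8  (cmp 8,8)
BNE start: not taken
r7=8^15=7
halt.
Total executed instructions: 20.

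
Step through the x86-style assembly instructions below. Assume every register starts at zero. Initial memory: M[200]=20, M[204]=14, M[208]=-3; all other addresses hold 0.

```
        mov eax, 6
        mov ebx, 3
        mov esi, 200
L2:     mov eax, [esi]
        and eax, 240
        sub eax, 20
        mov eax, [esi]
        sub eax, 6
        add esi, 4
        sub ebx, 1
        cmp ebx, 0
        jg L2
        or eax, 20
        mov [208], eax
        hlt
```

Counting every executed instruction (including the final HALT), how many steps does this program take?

33

eax=6
ebx=3
esi=200
eax=M[200]=20
eax=20&240=16
eax=16-20=-4
eax=M[200]=20
eax=20-6=14
esi=200+4=204
ebx=3-1=2
cmp ebx, 0  (cmp 2,0)
jg L2: taken
eax=M[204]=14
eax=14&240=0
eax=0-20=-20
eax=M[204]=14
eax=14-6=8
esi=204+4=208
ebx=2-1=1
cmp ebx, 0  (cmp 1,0)
jg L2: taken
eax=M[208]=-3
eax=(-3)&240=240
eax=240-20=220
eax=M[208]=-3
eax=(-3)-6=-9
esi=208+4=212
ebx=1-1=0
cmp ebx, 0  (cmp 0,0)
jg L2: not taken
eax=(-9)|20=-9
mov [208], eax → M[208]=-9
halt.
Total executed instructions: 33.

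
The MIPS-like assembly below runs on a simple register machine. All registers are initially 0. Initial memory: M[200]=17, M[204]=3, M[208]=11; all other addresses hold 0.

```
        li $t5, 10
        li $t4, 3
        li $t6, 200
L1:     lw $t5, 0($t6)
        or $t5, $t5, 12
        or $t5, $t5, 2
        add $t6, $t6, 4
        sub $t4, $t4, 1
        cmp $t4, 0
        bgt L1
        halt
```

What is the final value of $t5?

li $t5, 10 → $t5=10
li $t4, 3 → $t4=3
li $t6, 200 → $t6=200
lw $t5, 0($t6) → $t5=M[200]=17
or $t5, $t5, 12 → $t5=17|12=29
or $t5, $t5, 2 → $t5=29|2=31
add $t6, $t6, 4 → $t6=200+4=204
sub $t4, $t4, 1 → $t4=3-1=2
cmp $t4, 0  (cmp 2,0)
bgt L1: taken
lw $t5, 0($t6) → $t5=M[204]=3
or $t5, $t5, 12 → $t5=3|12=15
or $t5, $t5, 2 → $t5=15|2=15
add $t6, $t6, 4 → $t6=204+4=208
sub $t4, $t4, 1 → $t4=2-1=1
cmp $t4, 0  (cmp 1,0)
bgt L1: taken
lw $t5, 0($t6) → $t5=M[208]=11
or $t5, $t5, 12 → $t5=11|12=15
or $t5, $t5, 2 → $t5=15|2=15
add $t6, $t6, 4 → $t6=208+4=212
sub $t4, $t4, 1 → $t4=1-1=0
cmp $t4, 0  (cmp 0,0)
bgt L1: not taken
halt.

15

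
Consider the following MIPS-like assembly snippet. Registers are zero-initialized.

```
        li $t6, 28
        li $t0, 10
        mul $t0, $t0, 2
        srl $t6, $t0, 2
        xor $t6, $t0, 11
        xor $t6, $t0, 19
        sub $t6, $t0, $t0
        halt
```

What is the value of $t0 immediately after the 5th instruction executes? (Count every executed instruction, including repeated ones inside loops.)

$t6=28
$t0=10
$t0=10*2=20
$t6=20>>2=5
$t6=20^11=31
After step 5: $t0 = 20.

20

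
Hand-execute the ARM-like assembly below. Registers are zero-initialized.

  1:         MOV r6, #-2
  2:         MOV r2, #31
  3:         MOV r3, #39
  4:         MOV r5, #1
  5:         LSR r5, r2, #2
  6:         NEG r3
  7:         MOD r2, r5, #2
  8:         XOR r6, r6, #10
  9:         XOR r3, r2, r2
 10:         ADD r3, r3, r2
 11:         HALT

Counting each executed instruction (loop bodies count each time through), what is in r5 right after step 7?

r6=-2
r2=31
r3=39
r5=1
r5=31>>2=7
r3=-(39)=-39
r2=7%2=1
After step 7: r5 = 7.

7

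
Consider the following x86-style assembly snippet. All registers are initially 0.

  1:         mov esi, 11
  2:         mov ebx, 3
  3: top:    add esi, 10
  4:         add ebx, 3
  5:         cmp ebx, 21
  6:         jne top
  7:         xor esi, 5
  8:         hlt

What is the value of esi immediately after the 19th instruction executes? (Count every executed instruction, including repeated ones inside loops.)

61

after mov esi, 11: esi=11
after mov ebx, 3: ebx=3
after add esi, 10: esi=11+10=21
after add ebx, 3: ebx=3+3=6
cmp ebx, 21  (cmp 6,21)
jne top: taken
after add esi, 10: esi=21+10=31
after add ebx, 3: ebx=6+3=9
cmp ebx, 21  (cmp 9,21)
jne top: taken
after add esi, 10: esi=31+10=41
after add ebx, 3: ebx=9+3=12
cmp ebx, 21  (cmp 12,21)
jne top: taken
after add esi, 10: esi=41+10=51
after add ebx, 3: ebx=12+3=15
cmp ebx, 21  (cmp 15,21)
jne top: taken
after add esi, 10: esi=51+10=61
After step 19: esi = 61.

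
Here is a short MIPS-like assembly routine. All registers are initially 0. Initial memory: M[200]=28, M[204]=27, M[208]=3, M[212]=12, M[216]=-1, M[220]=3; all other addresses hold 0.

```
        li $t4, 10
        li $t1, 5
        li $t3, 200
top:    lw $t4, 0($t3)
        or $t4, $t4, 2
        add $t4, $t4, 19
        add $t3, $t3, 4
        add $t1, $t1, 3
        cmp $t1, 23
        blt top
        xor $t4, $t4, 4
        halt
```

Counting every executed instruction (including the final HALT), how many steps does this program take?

47

$t4=10
$t1=5
$t3=200
$t4=M[200]=28
$t4=28|2=30
$t4=30+19=49
$t3=200+4=204
$t1=5+3=8
cmp $t1, 23  (cmp 8,23)
blt top: taken
$t4=M[204]=27
$t4=27|2=27
$t4=27+19=46
$t3=204+4=208
$t1=8+3=11
cmp $t1, 23  (cmp 11,23)
blt top: taken
$t4=M[208]=3
$t4=3|2=3
$t4=3+19=22
$t3=208+4=212
$t1=11+3=14
cmp $t1, 23  (cmp 14,23)
blt top: taken
$t4=M[212]=12
$t4=12|2=14
$t4=14+19=33
$t3=212+4=216
$t1=14+3=17
cmp $t1, 23  (cmp 17,23)
blt top: taken
$t4=M[216]=-1
$t4=(-1)|2=-1
$t4=(-1)+19=18
$t3=216+4=220
$t1=17+3=20
cmp $t1, 23  (cmp 20,23)
blt top: taken
$t4=M[220]=3
$t4=3|2=3
$t4=3+19=22
$t3=220+4=224
$t1=20+3=23
cmp $t1, 23  (cmp 23,23)
blt top: not taken
$t4=22^4=18
halt.
Total executed instructions: 47.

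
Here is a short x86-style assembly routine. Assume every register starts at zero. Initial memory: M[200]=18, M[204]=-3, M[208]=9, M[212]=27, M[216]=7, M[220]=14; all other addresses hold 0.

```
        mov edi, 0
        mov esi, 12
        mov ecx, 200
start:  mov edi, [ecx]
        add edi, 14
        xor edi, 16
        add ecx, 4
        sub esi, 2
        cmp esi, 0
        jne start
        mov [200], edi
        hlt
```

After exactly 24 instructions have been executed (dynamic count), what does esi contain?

6

after mov edi, 0: edi=0
after mov esi, 12: esi=12
after mov ecx, 200: ecx=200
after mov edi, [ecx]: edi=M[200]=18
after add edi, 14: edi=18+14=32
after xor edi, 16: edi=32^16=48
after add ecx, 4: ecx=200+4=204
after sub esi, 2: esi=12-2=10
cmp esi, 0  (cmp 10,0)
jne start: taken
after mov edi, [ecx]: edi=M[204]=-3
after add edi, 14: edi=(-3)+14=11
after xor edi, 16: edi=11^16=27
after add ecx, 4: ecx=204+4=208
after sub esi, 2: esi=10-2=8
cmp esi, 0  (cmp 8,0)
jne start: taken
after mov edi, [ecx]: edi=M[208]=9
after add edi, 14: edi=9+14=23
after xor edi, 16: edi=23^16=7
after add ecx, 4: ecx=208+4=212
after sub esi, 2: esi=8-2=6
cmp esi, 0  (cmp 6,0)
jne start: taken
After step 24: esi = 6.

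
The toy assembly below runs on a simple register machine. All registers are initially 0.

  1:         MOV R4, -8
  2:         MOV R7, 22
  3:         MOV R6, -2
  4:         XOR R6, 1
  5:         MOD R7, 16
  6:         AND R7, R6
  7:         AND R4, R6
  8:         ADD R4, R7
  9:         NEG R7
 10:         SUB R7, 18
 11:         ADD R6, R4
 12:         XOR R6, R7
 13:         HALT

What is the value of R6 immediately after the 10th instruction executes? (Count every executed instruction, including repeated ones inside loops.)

-1

MOV R4, -8 → R4=-8
MOV R7, 22 → R7=22
MOV R6, -2 → R6=-2
XOR R6, 1 → R6=(-2)^1=-1
MOD R7, 16 → R7=22%16=6
AND R7, R6 → R7=6&(-1)=6
AND R4, R6 → R4=(-8)&(-1)=-8
ADD R4, R7 → R4=(-8)+6=-2
NEG R7 → R7=-(6)=-6
SUB R7, 18 → R7=(-6)-18=-24
After step 10: R6 = -1.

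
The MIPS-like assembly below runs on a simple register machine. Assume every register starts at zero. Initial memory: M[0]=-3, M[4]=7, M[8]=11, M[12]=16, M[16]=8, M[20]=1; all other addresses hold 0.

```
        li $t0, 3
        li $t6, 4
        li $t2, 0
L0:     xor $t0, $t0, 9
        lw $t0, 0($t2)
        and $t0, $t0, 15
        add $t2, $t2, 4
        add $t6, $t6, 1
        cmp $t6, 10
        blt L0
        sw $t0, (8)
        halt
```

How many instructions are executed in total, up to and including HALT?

47

after li $t0, 3: $t0=3
after li $t6, 4: $t6=4
after li $t2, 0: $t2=0
after xor $t0, $t0, 9: $t0=3^9=10
after lw $t0, 0($t2): $t0=M[0]=-3
after and $t0, $t0, 15: $t0=(-3)&15=13
after add $t2, $t2, 4: $t2=0+4=4
after add $t6, $t6, 1: $t6=4+1=5
cmp $t6, 10  (cmp 5,10)
blt L0: taken
after xor $t0, $t0, 9: $t0=13^9=4
after lw $t0, 0($t2): $t0=M[4]=7
after and $t0, $t0, 15: $t0=7&15=7
after add $t2, $t2, 4: $t2=4+4=8
after add $t6, $t6, 1: $t6=5+1=6
cmp $t6, 10  (cmp 6,10)
blt L0: taken
after xor $t0, $t0, 9: $t0=7^9=14
after lw $t0, 0($t2): $t0=M[8]=11
after and $t0, $t0, 15: $t0=11&15=11
after add $t2, $t2, 4: $t2=8+4=12
after add $t6, $t6, 1: $t6=6+1=7
cmp $t6, 10  (cmp 7,10)
blt L0: taken
after xor $t0, $t0, 9: $t0=11^9=2
after lw $t0, 0($t2): $t0=M[12]=16
after and $t0, $t0, 15: $t0=16&15=0
after add $t2, $t2, 4: $t2=12+4=16
after add $t6, $t6, 1: $t6=7+1=8
cmp $t6, 10  (cmp 8,10)
blt L0: taken
after xor $t0, $t0, 9: $t0=0^9=9
after lw $t0, 0($t2): $t0=M[16]=8
after and $t0, $t0, 15: $t0=8&15=8
after add $t2, $t2, 4: $t2=16+4=20
after add $t6, $t6, 1: $t6=8+1=9
cmp $t6, 10  (cmp 9,10)
blt L0: taken
after xor $t0, $t0, 9: $t0=8^9=1
after lw $t0, 0($t2): $t0=M[20]=1
after and $t0, $t0, 15: $t0=1&15=1
after add $t2, $t2, 4: $t2=20+4=24
after add $t6, $t6, 1: $t6=9+1=10
cmp $t6, 10  (cmp 10,10)
blt L0: not taken
sw $t0, (8) → M[8]=1
halt.
Total executed instructions: 47.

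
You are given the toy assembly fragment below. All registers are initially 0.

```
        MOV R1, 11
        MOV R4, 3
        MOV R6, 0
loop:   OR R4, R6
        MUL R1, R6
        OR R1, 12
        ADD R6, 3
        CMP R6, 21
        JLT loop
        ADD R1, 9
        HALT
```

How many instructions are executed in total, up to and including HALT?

after MOV R1, 11: R1=11
after MOV R4, 3: R4=3
after MOV R6, 0: R6=0
after OR R4, R6: R4=3|0=3
after MUL R1, R6: R1=11*0=0
after OR R1, 12: R1=0|12=12
after ADD R6, 3: R6=0+3=3
CMP R6, 21  (cmp 3,21)
JLT loop: taken
after OR R4, R6: R4=3|3=3
after MUL R1, R6: R1=12*3=36
after OR R1, 12: R1=36|12=44
after ADD R6, 3: R6=3+3=6
CMP R6, 21  (cmp 6,21)
JLT loop: taken
after OR R4, R6: R4=3|6=7
after MUL R1, R6: R1=44*6=264
after OR R1, 12: R1=264|12=268
after ADD R6, 3: R6=6+3=9
CMP R6, 21  (cmp 9,21)
JLT loop: taken
after OR R4, R6: R4=7|9=15
after MUL R1, R6: R1=268*9=2412
after OR R1, 12: R1=2412|12=2412
after ADD R6, 3: R6=9+3=12
CMP R6, 21  (cmp 12,21)
JLT loop: taken
after OR R4, R6: R4=15|12=15
after MUL R1, R6: R1=2412*12=28944
after OR R1, 12: R1=28944|12=28956
after ADD R6, 3: R6=12+3=15
CMP R6, 21  (cmp 15,21)
JLT loop: taken
after OR R4, R6: R4=15|15=15
after MUL R1, R6: R1=28956*15=434340
after OR R1, 12: R1=434340|12=434348
after ADD R6, 3: R6=15+3=18
CMP R6, 21  (cmp 18,21)
JLT loop: taken
after OR R4, R6: R4=15|18=31
after MUL R1, R6: R1=434348*18=7818264
after OR R1, 12: R1=7818264|12=7818268
after ADD R6, 3: R6=18+3=21
CMP R6, 21  (cmp 21,21)
JLT loop: not taken
after ADD R1, 9: R1=7818268+9=7818277
halt.
Total executed instructions: 47.

47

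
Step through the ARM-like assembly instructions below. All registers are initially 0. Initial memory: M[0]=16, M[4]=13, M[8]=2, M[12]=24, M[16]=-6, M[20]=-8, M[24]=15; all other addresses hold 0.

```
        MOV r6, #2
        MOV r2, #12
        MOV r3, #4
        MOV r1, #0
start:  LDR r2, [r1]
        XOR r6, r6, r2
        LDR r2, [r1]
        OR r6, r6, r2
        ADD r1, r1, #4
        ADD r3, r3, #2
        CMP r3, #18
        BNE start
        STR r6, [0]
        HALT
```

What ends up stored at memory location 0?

-1

r6=2
r2=12
r3=4
r1=0
r2=M[0]=16
r6=2^16=18
r2=M[0]=16
r6=18|16=18
r1=0+4=4
r3=4+2=6
CMP r3, #18  (cmp 6,18)
BNE start: taken
r2=M[4]=13
r6=18^13=31
r2=M[4]=13
r6=31|13=31
r1=4+4=8
r3=6+2=8
CMP r3, #18  (cmp 8,18)
BNE start: taken
r2=M[8]=2
r6=31^2=29
r2=M[8]=2
r6=29|2=31
r1=8+4=12
r3=8+2=10
CMP r3, #18  (cmp 10,18)
BNE start: taken
r2=M[12]=24
r6=31^24=7
r2=M[12]=24
r6=7|24=31
r1=12+4=16
r3=10+2=12
CMP r3, #18  (cmp 12,18)
BNE start: taken
r2=M[16]=-6
r6=31^(-6)=-27
r2=M[16]=-6
r6=(-27)|(-6)=-1
r1=16+4=20
r3=12+2=14
CMP r3, #18  (cmp 14,18)
BNE start: taken
r2=M[20]=-8
r6=(-1)^(-8)=7
r2=M[20]=-8
r6=7|(-8)=-1
r1=20+4=24
r3=14+2=16
CMP r3, #18  (cmp 16,18)
BNE start: taken
r2=M[24]=15
r6=(-1)^15=-16
r2=M[24]=15
r6=(-16)|15=-1
r1=24+4=28
r3=16+2=18
CMP r3, #18  (cmp 18,18)
BNE start: not taken
STR r6, [0] → M[0]=-1
halt.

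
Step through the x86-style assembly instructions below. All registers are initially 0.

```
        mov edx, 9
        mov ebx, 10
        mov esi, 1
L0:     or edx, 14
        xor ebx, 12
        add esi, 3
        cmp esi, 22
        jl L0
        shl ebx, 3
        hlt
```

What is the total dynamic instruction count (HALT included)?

40

mov edx, 9 → edx=9
mov ebx, 10 → ebx=10
mov esi, 1 → esi=1
or edx, 14 → edx=9|14=15
xor ebx, 12 → ebx=10^12=6
add esi, 3 → esi=1+3=4
cmp esi, 22  (cmp 4,22)
jl L0: taken
or edx, 14 → edx=15|14=15
xor ebx, 12 → ebx=6^12=10
add esi, 3 → esi=4+3=7
cmp esi, 22  (cmp 7,22)
jl L0: taken
or edx, 14 → edx=15|14=15
xor ebx, 12 → ebx=10^12=6
add esi, 3 → esi=7+3=10
cmp esi, 22  (cmp 10,22)
jl L0: taken
or edx, 14 → edx=15|14=15
xor ebx, 12 → ebx=6^12=10
add esi, 3 → esi=10+3=13
cmp esi, 22  (cmp 13,22)
jl L0: taken
or edx, 14 → edx=15|14=15
xor ebx, 12 → ebx=10^12=6
add esi, 3 → esi=13+3=16
cmp esi, 22  (cmp 16,22)
jl L0: taken
or edx, 14 → edx=15|14=15
xor ebx, 12 → ebx=6^12=10
add esi, 3 → esi=16+3=19
cmp esi, 22  (cmp 19,22)
jl L0: taken
or edx, 14 → edx=15|14=15
xor ebx, 12 → ebx=10^12=6
add esi, 3 → esi=19+3=22
cmp esi, 22  (cmp 22,22)
jl L0: not taken
shl ebx, 3 → ebx=6<<3=48
halt.
Total executed instructions: 40.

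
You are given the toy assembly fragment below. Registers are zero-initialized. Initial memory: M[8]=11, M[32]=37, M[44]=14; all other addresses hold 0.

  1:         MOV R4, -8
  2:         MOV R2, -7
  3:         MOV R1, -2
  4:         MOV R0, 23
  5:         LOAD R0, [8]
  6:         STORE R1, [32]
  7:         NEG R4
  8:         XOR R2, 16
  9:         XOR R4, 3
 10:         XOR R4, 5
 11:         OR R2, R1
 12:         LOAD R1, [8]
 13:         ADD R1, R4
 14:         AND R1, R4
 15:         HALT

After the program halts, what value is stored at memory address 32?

after MOV R4, -8: R4=-8
after MOV R2, -7: R2=-7
after MOV R1, -2: R1=-2
after MOV R0, 23: R0=23
after LOAD R0, [8]: R0=M[8]=11
STORE R1, [32] → M[32]=-2
after NEG R4: R4=-(-8)=8
after XOR R2, 16: R2=(-7)^16=-23
after XOR R4, 3: R4=8^3=11
after XOR R4, 5: R4=11^5=14
after OR R2, R1: R2=(-23)|(-2)=-1
after LOAD R1, [8]: R1=M[8]=11
after ADD R1, R4: R1=11+14=25
after AND R1, R4: R1=25&14=8
halt.

-2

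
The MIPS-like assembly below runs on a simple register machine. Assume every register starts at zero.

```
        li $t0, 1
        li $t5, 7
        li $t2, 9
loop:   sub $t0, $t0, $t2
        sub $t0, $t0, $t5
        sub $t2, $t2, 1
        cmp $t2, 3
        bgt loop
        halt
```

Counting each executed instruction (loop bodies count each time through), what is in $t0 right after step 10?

after li $t0, 1: $t0=1
after li $t5, 7: $t5=7
after li $t2, 9: $t2=9
after sub $t0, $t0, $t2: $t0=1-9=-8
after sub $t0, $t0, $t5: $t0=(-8)-7=-15
after sub $t2, $t2, 1: $t2=9-1=8
cmp $t2, 3  (cmp 8,3)
bgt loop: taken
after sub $t0, $t0, $t2: $t0=(-15)-8=-23
after sub $t0, $t0, $t5: $t0=(-23)-7=-30
After step 10: $t0 = -30.

-30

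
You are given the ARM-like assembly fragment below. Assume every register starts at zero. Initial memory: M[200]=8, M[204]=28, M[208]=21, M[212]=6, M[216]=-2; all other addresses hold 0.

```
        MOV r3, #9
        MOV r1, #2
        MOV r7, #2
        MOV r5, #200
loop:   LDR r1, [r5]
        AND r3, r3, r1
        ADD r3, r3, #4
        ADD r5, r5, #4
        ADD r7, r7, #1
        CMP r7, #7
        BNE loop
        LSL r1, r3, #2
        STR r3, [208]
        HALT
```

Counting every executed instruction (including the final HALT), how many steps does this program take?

42

MOV r3, #9 → r3=9
MOV r1, #2 → r1=2
MOV r7, #2 → r7=2
MOV r5, #200 → r5=200
LDR r1, [r5] → r1=M[200]=8
AND r3, r3, r1 → r3=9&8=8
ADD r3, r3, #4 → r3=8+4=12
ADD r5, r5, #4 → r5=200+4=204
ADD r7, r7, #1 → r7=2+1=3
CMP r7, #7  (cmp 3,7)
BNE loop: taken
LDR r1, [r5] → r1=M[204]=28
AND r3, r3, r1 → r3=12&28=12
ADD r3, r3, #4 → r3=12+4=16
ADD r5, r5, #4 → r5=204+4=208
ADD r7, r7, #1 → r7=3+1=4
CMP r7, #7  (cmp 4,7)
BNE loop: taken
LDR r1, [r5] → r1=M[208]=21
AND r3, r3, r1 → r3=16&21=16
ADD r3, r3, #4 → r3=16+4=20
ADD r5, r5, #4 → r5=208+4=212
ADD r7, r7, #1 → r7=4+1=5
CMP r7, #7  (cmp 5,7)
BNE loop: taken
LDR r1, [r5] → r1=M[212]=6
AND r3, r3, r1 → r3=20&6=4
ADD r3, r3, #4 → r3=4+4=8
ADD r5, r5, #4 → r5=212+4=216
ADD r7, r7, #1 → r7=5+1=6
CMP r7, #7  (cmp 6,7)
BNE loop: taken
LDR r1, [r5] → r1=M[216]=-2
AND r3, r3, r1 → r3=8&(-2)=8
ADD r3, r3, #4 → r3=8+4=12
ADD r5, r5, #4 → r5=216+4=220
ADD r7, r7, #1 → r7=6+1=7
CMP r7, #7  (cmp 7,7)
BNE loop: not taken
LSL r1, r3, #2 → r1=12<<2=48
STR r3, [208] → M[208]=12
halt.
Total executed instructions: 42.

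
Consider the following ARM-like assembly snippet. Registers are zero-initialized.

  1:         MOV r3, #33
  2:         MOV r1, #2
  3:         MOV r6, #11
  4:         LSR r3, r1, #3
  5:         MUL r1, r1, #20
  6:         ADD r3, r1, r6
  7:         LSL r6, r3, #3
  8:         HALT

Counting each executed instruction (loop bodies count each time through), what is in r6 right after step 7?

408

r3=33
r1=2
r6=11
r3=2>>3=0
r1=2*20=40
r3=40+11=51
r6=51<<3=408
After step 7: r6 = 408.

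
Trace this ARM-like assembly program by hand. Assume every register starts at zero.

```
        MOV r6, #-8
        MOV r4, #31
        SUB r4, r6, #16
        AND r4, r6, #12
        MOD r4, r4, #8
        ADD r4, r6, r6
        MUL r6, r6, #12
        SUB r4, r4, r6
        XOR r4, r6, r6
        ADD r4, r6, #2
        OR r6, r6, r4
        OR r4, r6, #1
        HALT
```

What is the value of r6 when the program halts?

-94

MOV r6, #-8 → r6=-8
MOV r4, #31 → r4=31
SUB r4, r6, #16 → r4=(-8)-16=-24
AND r4, r6, #12 → r4=(-8)&12=8
MOD r4, r4, #8 → r4=8%8=0
ADD r4, r6, r6 → r4=(-8)+(-8)=-16
MUL r6, r6, #12 → r6=(-8)*12=-96
SUB r4, r4, r6 → r4=(-16)-(-96)=80
XOR r4, r6, r6 → r4=(-96)^(-96)=0
ADD r4, r6, #2 → r4=(-96)+2=-94
OR r6, r6, r4 → r6=(-96)|(-94)=-94
OR r4, r6, #1 → r4=(-94)|1=-93
halt.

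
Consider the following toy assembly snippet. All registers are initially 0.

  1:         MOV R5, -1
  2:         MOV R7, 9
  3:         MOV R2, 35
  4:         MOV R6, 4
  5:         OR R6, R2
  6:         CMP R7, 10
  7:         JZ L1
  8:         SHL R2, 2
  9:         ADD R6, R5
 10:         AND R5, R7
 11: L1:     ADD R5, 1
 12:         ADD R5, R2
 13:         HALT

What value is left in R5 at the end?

after MOV R5, -1: R5=-1
after MOV R7, 9: R7=9
after MOV R2, 35: R2=35
after MOV R6, 4: R6=4
after OR R6, R2: R6=4|35=39
CMP R7, 10  (cmp 9,10)
JZ L1: not taken
after SHL R2, 2: R2=35<<2=140
after ADD R6, R5: R6=39+(-1)=38
after AND R5, R7: R5=(-1)&9=9
after ADD R5, 1: R5=9+1=10
after ADD R5, R2: R5=10+140=150
halt.

150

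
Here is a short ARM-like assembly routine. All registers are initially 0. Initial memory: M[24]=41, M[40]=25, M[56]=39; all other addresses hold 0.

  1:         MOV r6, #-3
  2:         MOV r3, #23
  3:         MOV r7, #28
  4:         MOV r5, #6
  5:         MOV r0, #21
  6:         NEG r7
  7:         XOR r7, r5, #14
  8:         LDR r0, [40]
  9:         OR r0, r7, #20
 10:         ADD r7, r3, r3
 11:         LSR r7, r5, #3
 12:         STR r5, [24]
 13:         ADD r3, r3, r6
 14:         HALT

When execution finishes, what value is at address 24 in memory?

r6=-3
r3=23
r7=28
r5=6
r0=21
r7=-(28)=-28
r7=6^14=8
r0=M[40]=25
r0=8|20=28
r7=23+23=46
r7=6>>3=0
STR r5, [24] → M[24]=6
r3=23+(-3)=20
halt.

6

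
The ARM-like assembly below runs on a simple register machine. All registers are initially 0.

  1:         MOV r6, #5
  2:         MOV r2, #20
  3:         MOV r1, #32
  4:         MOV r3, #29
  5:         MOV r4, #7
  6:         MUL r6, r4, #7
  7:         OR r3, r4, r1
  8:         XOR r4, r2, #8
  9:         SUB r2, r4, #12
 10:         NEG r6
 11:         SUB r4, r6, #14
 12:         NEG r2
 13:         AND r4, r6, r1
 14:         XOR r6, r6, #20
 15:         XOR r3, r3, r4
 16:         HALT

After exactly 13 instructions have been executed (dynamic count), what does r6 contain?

-49

MOV r6, #5 → r6=5
MOV r2, #20 → r2=20
MOV r1, #32 → r1=32
MOV r3, #29 → r3=29
MOV r4, #7 → r4=7
MUL r6, r4, #7 → r6=7*7=49
OR r3, r4, r1 → r3=7|32=39
XOR r4, r2, #8 → r4=20^8=28
SUB r2, r4, #12 → r2=28-12=16
NEG r6 → r6=-(49)=-49
SUB r4, r6, #14 → r4=(-49)-14=-63
NEG r2 → r2=-(16)=-16
AND r4, r6, r1 → r4=(-49)&32=0
After step 13: r6 = -49.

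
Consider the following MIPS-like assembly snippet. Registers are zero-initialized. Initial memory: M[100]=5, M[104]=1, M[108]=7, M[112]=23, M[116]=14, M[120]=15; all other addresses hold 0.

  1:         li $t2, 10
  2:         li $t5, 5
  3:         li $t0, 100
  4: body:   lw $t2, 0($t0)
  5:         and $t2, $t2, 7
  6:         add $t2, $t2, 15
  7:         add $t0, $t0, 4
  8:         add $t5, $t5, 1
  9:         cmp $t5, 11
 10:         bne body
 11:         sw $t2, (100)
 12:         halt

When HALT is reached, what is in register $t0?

li $t2, 10 → $t2=10
li $t5, 5 → $t5=5
li $t0, 100 → $t0=100
lw $t2, 0($t0) → $t2=M[100]=5
and $t2, $t2, 7 → $t2=5&7=5
add $t2, $t2, 15 → $t2=5+15=20
add $t0, $t0, 4 → $t0=100+4=104
add $t5, $t5, 1 → $t5=5+1=6
cmp $t5, 11  (cmp 6,11)
bne body: taken
lw $t2, 0($t0) → $t2=M[104]=1
and $t2, $t2, 7 → $t2=1&7=1
add $t2, $t2, 15 → $t2=1+15=16
add $t0, $t0, 4 → $t0=104+4=108
add $t5, $t5, 1 → $t5=6+1=7
cmp $t5, 11  (cmp 7,11)
bne body: taken
lw $t2, 0($t0) → $t2=M[108]=7
and $t2, $t2, 7 → $t2=7&7=7
add $t2, $t2, 15 → $t2=7+15=22
add $t0, $t0, 4 → $t0=108+4=112
add $t5, $t5, 1 → $t5=7+1=8
cmp $t5, 11  (cmp 8,11)
bne body: taken
lw $t2, 0($t0) → $t2=M[112]=23
and $t2, $t2, 7 → $t2=23&7=7
add $t2, $t2, 15 → $t2=7+15=22
add $t0, $t0, 4 → $t0=112+4=116
add $t5, $t5, 1 → $t5=8+1=9
cmp $t5, 11  (cmp 9,11)
bne body: taken
lw $t2, 0($t0) → $t2=M[116]=14
and $t2, $t2, 7 → $t2=14&7=6
add $t2, $t2, 15 → $t2=6+15=21
add $t0, $t0, 4 → $t0=116+4=120
add $t5, $t5, 1 → $t5=9+1=10
cmp $t5, 11  (cmp 10,11)
bne body: taken
lw $t2, 0($t0) → $t2=M[120]=15
and $t2, $t2, 7 → $t2=15&7=7
add $t2, $t2, 15 → $t2=7+15=22
add $t0, $t0, 4 → $t0=120+4=124
add $t5, $t5, 1 → $t5=10+1=11
cmp $t5, 11  (cmp 11,11)
bne body: not taken
sw $t2, (100) → M[100]=22
halt.

124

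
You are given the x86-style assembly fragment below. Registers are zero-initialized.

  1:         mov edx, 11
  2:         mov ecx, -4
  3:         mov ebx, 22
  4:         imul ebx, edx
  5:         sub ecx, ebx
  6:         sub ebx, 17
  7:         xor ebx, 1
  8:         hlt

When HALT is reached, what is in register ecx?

-246

mov edx, 11 → edx=11
mov ecx, -4 → ecx=-4
mov ebx, 22 → ebx=22
imul ebx, edx → ebx=22*11=242
sub ecx, ebx → ecx=(-4)-242=-246
sub ebx, 17 → ebx=242-17=225
xor ebx, 1 → ebx=225^1=224
halt.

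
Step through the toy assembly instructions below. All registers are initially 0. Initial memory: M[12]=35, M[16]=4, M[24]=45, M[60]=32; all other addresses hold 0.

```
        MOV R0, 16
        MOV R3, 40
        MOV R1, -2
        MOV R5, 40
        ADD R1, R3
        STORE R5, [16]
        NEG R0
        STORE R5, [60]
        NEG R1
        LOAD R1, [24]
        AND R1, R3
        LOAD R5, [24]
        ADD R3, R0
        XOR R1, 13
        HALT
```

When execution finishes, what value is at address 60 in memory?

after MOV R0, 16: R0=16
after MOV R3, 40: R3=40
after MOV R1, -2: R1=-2
after MOV R5, 40: R5=40
after ADD R1, R3: R1=(-2)+40=38
STORE R5, [16] → M[16]=40
after NEG R0: R0=-(16)=-16
STORE R5, [60] → M[60]=40
after NEG R1: R1=-(38)=-38
after LOAD R1, [24]: R1=M[24]=45
after AND R1, R3: R1=45&40=40
after LOAD R5, [24]: R5=M[24]=45
after ADD R3, R0: R3=40+(-16)=24
after XOR R1, 13: R1=40^13=37
halt.

40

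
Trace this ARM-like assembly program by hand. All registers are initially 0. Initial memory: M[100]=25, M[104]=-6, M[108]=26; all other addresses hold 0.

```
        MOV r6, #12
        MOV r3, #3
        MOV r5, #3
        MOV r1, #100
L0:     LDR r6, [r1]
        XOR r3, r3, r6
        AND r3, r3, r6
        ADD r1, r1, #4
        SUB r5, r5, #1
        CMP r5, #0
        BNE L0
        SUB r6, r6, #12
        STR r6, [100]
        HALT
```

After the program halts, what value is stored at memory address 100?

14

after MOV r6, #12: r6=12
after MOV r3, #3: r3=3
after MOV r5, #3: r5=3
after MOV r1, #100: r1=100
after LDR r6, [r1]: r6=M[100]=25
after XOR r3, r3, r6: r3=3^25=26
after AND r3, r3, r6: r3=26&25=24
after ADD r1, r1, #4: r1=100+4=104
after SUB r5, r5, #1: r5=3-1=2
CMP r5, #0  (cmp 2,0)
BNE L0: taken
after LDR r6, [r1]: r6=M[104]=-6
after XOR r3, r3, r6: r3=24^(-6)=-30
after AND r3, r3, r6: r3=(-30)&(-6)=-30
after ADD r1, r1, #4: r1=104+4=108
after SUB r5, r5, #1: r5=2-1=1
CMP r5, #0  (cmp 1,0)
BNE L0: taken
after LDR r6, [r1]: r6=M[108]=26
after XOR r3, r3, r6: r3=(-30)^26=-8
after AND r3, r3, r6: r3=(-8)&26=24
after ADD r1, r1, #4: r1=108+4=112
after SUB r5, r5, #1: r5=1-1=0
CMP r5, #0  (cmp 0,0)
BNE L0: not taken
after SUB r6, r6, #12: r6=26-12=14
STR r6, [100] → M[100]=14
halt.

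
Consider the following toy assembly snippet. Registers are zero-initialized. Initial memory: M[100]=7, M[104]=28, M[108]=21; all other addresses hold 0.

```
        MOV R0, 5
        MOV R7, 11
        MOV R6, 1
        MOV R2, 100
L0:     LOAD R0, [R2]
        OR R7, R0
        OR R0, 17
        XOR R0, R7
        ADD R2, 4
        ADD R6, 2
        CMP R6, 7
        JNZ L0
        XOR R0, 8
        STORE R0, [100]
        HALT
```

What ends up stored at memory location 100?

MOV R0, 5 → R0=5
MOV R7, 11 → R7=11
MOV R6, 1 → R6=1
MOV R2, 100 → R2=100
LOAD R0, [R2] → R0=M[100]=7
OR R7, R0 → R7=11|7=15
OR R0, 17 → R0=7|17=23
XOR R0, R7 → R0=23^15=24
ADD R2, 4 → R2=100+4=104
ADD R6, 2 → R6=1+2=3
CMP R6, 7  (cmp 3,7)
JNZ L0: taken
LOAD R0, [R2] → R0=M[104]=28
OR R7, R0 → R7=15|28=31
OR R0, 17 → R0=28|17=29
XOR R0, R7 → R0=29^31=2
ADD R2, 4 → R2=104+4=108
ADD R6, 2 → R6=3+2=5
CMP R6, 7  (cmp 5,7)
JNZ L0: taken
LOAD R0, [R2] → R0=M[108]=21
OR R7, R0 → R7=31|21=31
OR R0, 17 → R0=21|17=21
XOR R0, R7 → R0=21^31=10
ADD R2, 4 → R2=108+4=112
ADD R6, 2 → R6=5+2=7
CMP R6, 7  (cmp 7,7)
JNZ L0: not taken
XOR R0, 8 → R0=10^8=2
STORE R0, [100] → M[100]=2
halt.

2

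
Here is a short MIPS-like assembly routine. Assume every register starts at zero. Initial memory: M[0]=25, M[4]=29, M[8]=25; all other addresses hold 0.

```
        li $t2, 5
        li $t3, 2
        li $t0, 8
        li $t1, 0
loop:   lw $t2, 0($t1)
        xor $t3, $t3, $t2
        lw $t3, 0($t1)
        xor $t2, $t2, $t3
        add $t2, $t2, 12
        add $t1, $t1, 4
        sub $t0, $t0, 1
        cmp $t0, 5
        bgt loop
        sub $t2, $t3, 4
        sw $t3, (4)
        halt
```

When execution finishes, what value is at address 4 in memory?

after li $t2, 5: $t2=5
after li $t3, 2: $t3=2
after li $t0, 8: $t0=8
after li $t1, 0: $t1=0
after lw $t2, 0($t1): $t2=M[0]=25
after xor $t3, $t3, $t2: $t3=2^25=27
after lw $t3, 0($t1): $t3=M[0]=25
after xor $t2, $t2, $t3: $t2=25^25=0
after add $t2, $t2, 12: $t2=0+12=12
after add $t1, $t1, 4: $t1=0+4=4
after sub $t0, $t0, 1: $t0=8-1=7
cmp $t0, 5  (cmp 7,5)
bgt loop: taken
after lw $t2, 0($t1): $t2=M[4]=29
after xor $t3, $t3, $t2: $t3=25^29=4
after lw $t3, 0($t1): $t3=M[4]=29
after xor $t2, $t2, $t3: $t2=29^29=0
after add $t2, $t2, 12: $t2=0+12=12
after add $t1, $t1, 4: $t1=4+4=8
after sub $t0, $t0, 1: $t0=7-1=6
cmp $t0, 5  (cmp 6,5)
bgt loop: taken
after lw $t2, 0($t1): $t2=M[8]=25
after xor $t3, $t3, $t2: $t3=29^25=4
after lw $t3, 0($t1): $t3=M[8]=25
after xor $t2, $t2, $t3: $t2=25^25=0
after add $t2, $t2, 12: $t2=0+12=12
after add $t1, $t1, 4: $t1=8+4=12
after sub $t0, $t0, 1: $t0=6-1=5
cmp $t0, 5  (cmp 5,5)
bgt loop: not taken
after sub $t2, $t3, 4: $t2=25-4=21
sw $t3, (4) → M[4]=25
halt.

25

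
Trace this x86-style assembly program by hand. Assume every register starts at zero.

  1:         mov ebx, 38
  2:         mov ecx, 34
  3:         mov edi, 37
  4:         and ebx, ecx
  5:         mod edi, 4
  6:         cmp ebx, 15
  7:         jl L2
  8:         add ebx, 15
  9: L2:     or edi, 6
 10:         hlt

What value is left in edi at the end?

7

ebx=38
ecx=34
edi=37
ebx=38&34=34
edi=37%4=1
cmp ebx, 15  (cmp 34,15)
jl L2: not taken
ebx=34+15=49
edi=1|6=7
halt.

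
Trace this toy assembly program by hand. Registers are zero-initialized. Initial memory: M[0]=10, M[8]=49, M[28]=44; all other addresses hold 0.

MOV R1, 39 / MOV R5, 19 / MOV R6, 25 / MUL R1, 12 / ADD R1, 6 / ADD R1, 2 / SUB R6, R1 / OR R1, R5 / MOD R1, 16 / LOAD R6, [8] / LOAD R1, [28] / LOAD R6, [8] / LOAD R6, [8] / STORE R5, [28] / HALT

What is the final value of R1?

after MOV R1, 39: R1=39
after MOV R5, 19: R5=19
after MOV R6, 25: R6=25
after MUL R1, 12: R1=39*12=468
after ADD R1, 6: R1=468+6=474
after ADD R1, 2: R1=474+2=476
after SUB R6, R1: R6=25-476=-451
after OR R1, R5: R1=476|19=479
after MOD R1, 16: R1=479%16=15
after LOAD R6, [8]: R6=M[8]=49
after LOAD R1, [28]: R1=M[28]=44
after LOAD R6, [8]: R6=M[8]=49
after LOAD R6, [8]: R6=M[8]=49
STORE R5, [28] → M[28]=19
halt.

44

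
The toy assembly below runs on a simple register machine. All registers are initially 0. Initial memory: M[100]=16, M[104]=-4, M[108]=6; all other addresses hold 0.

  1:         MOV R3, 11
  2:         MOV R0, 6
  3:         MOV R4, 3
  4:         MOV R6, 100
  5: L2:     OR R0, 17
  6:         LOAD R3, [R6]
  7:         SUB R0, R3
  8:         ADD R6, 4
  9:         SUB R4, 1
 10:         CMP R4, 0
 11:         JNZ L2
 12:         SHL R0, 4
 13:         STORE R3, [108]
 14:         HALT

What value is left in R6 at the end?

112

after MOV R3, 11: R3=11
after MOV R0, 6: R0=6
after MOV R4, 3: R4=3
after MOV R6, 100: R6=100
after OR R0, 17: R0=6|17=23
after LOAD R3, [R6]: R3=M[100]=16
after SUB R0, R3: R0=23-16=7
after ADD R6, 4: R6=100+4=104
after SUB R4, 1: R4=3-1=2
CMP R4, 0  (cmp 2,0)
JNZ L2: taken
after OR R0, 17: R0=7|17=23
after LOAD R3, [R6]: R3=M[104]=-4
after SUB R0, R3: R0=23-(-4)=27
after ADD R6, 4: R6=104+4=108
after SUB R4, 1: R4=2-1=1
CMP R4, 0  (cmp 1,0)
JNZ L2: taken
after OR R0, 17: R0=27|17=27
after LOAD R3, [R6]: R3=M[108]=6
after SUB R0, R3: R0=27-6=21
after ADD R6, 4: R6=108+4=112
after SUB R4, 1: R4=1-1=0
CMP R4, 0  (cmp 0,0)
JNZ L2: not taken
after SHL R0, 4: R0=21<<4=336
STORE R3, [108] → M[108]=6
halt.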